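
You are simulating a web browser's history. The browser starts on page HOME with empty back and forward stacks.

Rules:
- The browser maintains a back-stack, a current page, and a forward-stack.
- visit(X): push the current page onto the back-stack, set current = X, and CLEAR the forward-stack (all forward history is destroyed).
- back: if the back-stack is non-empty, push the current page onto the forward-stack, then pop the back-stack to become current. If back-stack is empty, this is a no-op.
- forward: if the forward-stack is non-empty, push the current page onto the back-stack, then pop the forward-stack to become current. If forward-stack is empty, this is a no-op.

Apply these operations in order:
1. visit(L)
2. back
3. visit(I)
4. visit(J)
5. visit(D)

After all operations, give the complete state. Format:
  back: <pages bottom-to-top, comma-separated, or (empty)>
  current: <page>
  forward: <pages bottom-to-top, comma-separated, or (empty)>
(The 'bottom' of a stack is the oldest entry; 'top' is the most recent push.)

Answer: back: HOME,I,J
current: D
forward: (empty)

Derivation:
After 1 (visit(L)): cur=L back=1 fwd=0
After 2 (back): cur=HOME back=0 fwd=1
After 3 (visit(I)): cur=I back=1 fwd=0
After 4 (visit(J)): cur=J back=2 fwd=0
After 5 (visit(D)): cur=D back=3 fwd=0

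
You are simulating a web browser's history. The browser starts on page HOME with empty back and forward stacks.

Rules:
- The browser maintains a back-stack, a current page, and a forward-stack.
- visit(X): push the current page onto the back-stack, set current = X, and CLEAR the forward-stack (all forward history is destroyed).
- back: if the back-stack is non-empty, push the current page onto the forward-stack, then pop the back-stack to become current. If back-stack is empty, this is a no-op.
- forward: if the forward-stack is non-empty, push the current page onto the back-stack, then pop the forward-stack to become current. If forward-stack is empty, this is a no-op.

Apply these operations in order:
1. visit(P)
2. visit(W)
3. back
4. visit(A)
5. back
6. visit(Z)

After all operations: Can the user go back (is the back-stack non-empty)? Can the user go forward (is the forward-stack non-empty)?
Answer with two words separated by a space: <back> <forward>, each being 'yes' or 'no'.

Answer: yes no

Derivation:
After 1 (visit(P)): cur=P back=1 fwd=0
After 2 (visit(W)): cur=W back=2 fwd=0
After 3 (back): cur=P back=1 fwd=1
After 4 (visit(A)): cur=A back=2 fwd=0
After 5 (back): cur=P back=1 fwd=1
After 6 (visit(Z)): cur=Z back=2 fwd=0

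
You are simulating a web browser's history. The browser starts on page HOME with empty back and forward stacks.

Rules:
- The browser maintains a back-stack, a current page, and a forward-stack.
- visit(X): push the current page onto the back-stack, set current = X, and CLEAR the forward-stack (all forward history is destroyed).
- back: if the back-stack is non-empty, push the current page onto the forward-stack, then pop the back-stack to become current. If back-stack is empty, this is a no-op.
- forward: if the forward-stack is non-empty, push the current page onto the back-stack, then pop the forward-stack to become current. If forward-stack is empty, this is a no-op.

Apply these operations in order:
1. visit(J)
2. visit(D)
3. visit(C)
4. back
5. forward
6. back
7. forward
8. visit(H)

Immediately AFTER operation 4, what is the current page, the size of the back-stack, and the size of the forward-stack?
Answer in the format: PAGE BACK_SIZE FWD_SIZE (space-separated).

After 1 (visit(J)): cur=J back=1 fwd=0
After 2 (visit(D)): cur=D back=2 fwd=0
After 3 (visit(C)): cur=C back=3 fwd=0
After 4 (back): cur=D back=2 fwd=1

D 2 1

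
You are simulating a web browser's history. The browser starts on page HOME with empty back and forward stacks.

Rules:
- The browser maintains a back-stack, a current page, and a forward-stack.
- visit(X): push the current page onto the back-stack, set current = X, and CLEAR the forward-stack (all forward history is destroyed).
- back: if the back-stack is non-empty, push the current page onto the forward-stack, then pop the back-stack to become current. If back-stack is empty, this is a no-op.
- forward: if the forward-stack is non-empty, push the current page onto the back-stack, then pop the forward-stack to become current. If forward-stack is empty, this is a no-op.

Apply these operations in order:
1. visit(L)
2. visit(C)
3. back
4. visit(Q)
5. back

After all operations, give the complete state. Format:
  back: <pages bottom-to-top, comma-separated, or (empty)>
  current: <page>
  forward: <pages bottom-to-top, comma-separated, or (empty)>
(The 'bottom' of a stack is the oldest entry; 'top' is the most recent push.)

Answer: back: HOME
current: L
forward: Q

Derivation:
After 1 (visit(L)): cur=L back=1 fwd=0
After 2 (visit(C)): cur=C back=2 fwd=0
After 3 (back): cur=L back=1 fwd=1
After 4 (visit(Q)): cur=Q back=2 fwd=0
After 5 (back): cur=L back=1 fwd=1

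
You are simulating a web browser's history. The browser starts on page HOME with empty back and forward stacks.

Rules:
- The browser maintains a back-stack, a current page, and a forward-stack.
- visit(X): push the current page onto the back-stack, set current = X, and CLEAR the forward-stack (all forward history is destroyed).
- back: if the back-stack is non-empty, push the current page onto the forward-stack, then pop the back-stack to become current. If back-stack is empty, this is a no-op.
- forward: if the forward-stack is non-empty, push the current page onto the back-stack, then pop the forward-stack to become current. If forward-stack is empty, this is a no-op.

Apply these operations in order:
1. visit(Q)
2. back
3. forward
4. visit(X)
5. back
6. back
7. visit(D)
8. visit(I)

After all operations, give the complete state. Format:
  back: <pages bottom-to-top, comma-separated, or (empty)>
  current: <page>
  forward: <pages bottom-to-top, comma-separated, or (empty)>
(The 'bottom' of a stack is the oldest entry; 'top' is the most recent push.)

After 1 (visit(Q)): cur=Q back=1 fwd=0
After 2 (back): cur=HOME back=0 fwd=1
After 3 (forward): cur=Q back=1 fwd=0
After 4 (visit(X)): cur=X back=2 fwd=0
After 5 (back): cur=Q back=1 fwd=1
After 6 (back): cur=HOME back=0 fwd=2
After 7 (visit(D)): cur=D back=1 fwd=0
After 8 (visit(I)): cur=I back=2 fwd=0

Answer: back: HOME,D
current: I
forward: (empty)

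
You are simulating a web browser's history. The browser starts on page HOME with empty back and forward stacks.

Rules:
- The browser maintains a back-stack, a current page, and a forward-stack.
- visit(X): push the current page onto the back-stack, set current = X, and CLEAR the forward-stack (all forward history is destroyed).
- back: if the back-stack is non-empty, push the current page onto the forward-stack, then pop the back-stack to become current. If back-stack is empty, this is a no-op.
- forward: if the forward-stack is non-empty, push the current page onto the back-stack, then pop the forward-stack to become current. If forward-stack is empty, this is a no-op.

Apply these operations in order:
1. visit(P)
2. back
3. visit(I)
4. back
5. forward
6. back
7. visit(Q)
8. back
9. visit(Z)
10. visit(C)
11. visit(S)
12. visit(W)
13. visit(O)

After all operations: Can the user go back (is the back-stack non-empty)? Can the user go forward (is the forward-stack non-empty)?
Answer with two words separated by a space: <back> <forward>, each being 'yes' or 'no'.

After 1 (visit(P)): cur=P back=1 fwd=0
After 2 (back): cur=HOME back=0 fwd=1
After 3 (visit(I)): cur=I back=1 fwd=0
After 4 (back): cur=HOME back=0 fwd=1
After 5 (forward): cur=I back=1 fwd=0
After 6 (back): cur=HOME back=0 fwd=1
After 7 (visit(Q)): cur=Q back=1 fwd=0
After 8 (back): cur=HOME back=0 fwd=1
After 9 (visit(Z)): cur=Z back=1 fwd=0
After 10 (visit(C)): cur=C back=2 fwd=0
After 11 (visit(S)): cur=S back=3 fwd=0
After 12 (visit(W)): cur=W back=4 fwd=0
After 13 (visit(O)): cur=O back=5 fwd=0

Answer: yes no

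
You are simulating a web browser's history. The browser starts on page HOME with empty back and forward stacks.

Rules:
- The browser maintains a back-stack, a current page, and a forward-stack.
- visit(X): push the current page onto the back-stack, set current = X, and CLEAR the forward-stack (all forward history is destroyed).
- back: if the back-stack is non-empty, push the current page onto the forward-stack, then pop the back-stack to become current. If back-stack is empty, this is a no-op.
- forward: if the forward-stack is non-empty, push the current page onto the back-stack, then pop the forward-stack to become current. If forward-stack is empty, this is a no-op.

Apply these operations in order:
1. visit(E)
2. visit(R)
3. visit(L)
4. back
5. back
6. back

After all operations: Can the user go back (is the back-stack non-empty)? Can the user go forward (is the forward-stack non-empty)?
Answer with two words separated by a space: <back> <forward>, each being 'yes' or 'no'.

Answer: no yes

Derivation:
After 1 (visit(E)): cur=E back=1 fwd=0
After 2 (visit(R)): cur=R back=2 fwd=0
After 3 (visit(L)): cur=L back=3 fwd=0
After 4 (back): cur=R back=2 fwd=1
After 5 (back): cur=E back=1 fwd=2
After 6 (back): cur=HOME back=0 fwd=3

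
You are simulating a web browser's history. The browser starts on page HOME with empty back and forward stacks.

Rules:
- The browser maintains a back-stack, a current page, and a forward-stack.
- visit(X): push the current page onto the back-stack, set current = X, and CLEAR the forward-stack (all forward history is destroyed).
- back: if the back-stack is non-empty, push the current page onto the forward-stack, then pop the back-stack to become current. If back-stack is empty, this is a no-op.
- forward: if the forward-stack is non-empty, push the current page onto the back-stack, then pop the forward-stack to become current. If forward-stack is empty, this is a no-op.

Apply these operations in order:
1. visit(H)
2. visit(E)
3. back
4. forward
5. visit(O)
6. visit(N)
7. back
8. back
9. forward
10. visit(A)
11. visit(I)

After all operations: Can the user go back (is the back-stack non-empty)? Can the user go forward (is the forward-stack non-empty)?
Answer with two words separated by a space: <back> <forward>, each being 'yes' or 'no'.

Answer: yes no

Derivation:
After 1 (visit(H)): cur=H back=1 fwd=0
After 2 (visit(E)): cur=E back=2 fwd=0
After 3 (back): cur=H back=1 fwd=1
After 4 (forward): cur=E back=2 fwd=0
After 5 (visit(O)): cur=O back=3 fwd=0
After 6 (visit(N)): cur=N back=4 fwd=0
After 7 (back): cur=O back=3 fwd=1
After 8 (back): cur=E back=2 fwd=2
After 9 (forward): cur=O back=3 fwd=1
After 10 (visit(A)): cur=A back=4 fwd=0
After 11 (visit(I)): cur=I back=5 fwd=0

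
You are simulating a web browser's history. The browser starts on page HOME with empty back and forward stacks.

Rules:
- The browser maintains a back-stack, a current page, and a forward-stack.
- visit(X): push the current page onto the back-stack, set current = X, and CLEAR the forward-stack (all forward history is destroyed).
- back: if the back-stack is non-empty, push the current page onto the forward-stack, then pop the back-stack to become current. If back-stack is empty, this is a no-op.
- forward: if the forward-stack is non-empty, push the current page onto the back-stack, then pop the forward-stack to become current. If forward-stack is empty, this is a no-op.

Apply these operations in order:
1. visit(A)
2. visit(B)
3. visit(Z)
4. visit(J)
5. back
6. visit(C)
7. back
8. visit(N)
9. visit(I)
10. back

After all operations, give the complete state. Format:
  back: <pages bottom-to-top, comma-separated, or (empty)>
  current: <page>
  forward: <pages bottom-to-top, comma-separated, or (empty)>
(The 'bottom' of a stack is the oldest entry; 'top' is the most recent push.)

Answer: back: HOME,A,B,Z
current: N
forward: I

Derivation:
After 1 (visit(A)): cur=A back=1 fwd=0
After 2 (visit(B)): cur=B back=2 fwd=0
After 3 (visit(Z)): cur=Z back=3 fwd=0
After 4 (visit(J)): cur=J back=4 fwd=0
After 5 (back): cur=Z back=3 fwd=1
After 6 (visit(C)): cur=C back=4 fwd=0
After 7 (back): cur=Z back=3 fwd=1
After 8 (visit(N)): cur=N back=4 fwd=0
After 9 (visit(I)): cur=I back=5 fwd=0
After 10 (back): cur=N back=4 fwd=1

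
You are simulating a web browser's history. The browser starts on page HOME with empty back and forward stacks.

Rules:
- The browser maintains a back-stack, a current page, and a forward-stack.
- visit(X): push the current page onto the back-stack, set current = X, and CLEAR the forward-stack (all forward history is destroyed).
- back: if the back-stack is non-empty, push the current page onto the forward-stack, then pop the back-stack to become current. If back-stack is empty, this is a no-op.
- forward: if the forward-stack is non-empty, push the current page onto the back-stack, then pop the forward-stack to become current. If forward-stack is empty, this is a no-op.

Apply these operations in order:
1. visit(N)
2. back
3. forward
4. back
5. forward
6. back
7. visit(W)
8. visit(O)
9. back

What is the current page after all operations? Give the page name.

Answer: W

Derivation:
After 1 (visit(N)): cur=N back=1 fwd=0
After 2 (back): cur=HOME back=0 fwd=1
After 3 (forward): cur=N back=1 fwd=0
After 4 (back): cur=HOME back=0 fwd=1
After 5 (forward): cur=N back=1 fwd=0
After 6 (back): cur=HOME back=0 fwd=1
After 7 (visit(W)): cur=W back=1 fwd=0
After 8 (visit(O)): cur=O back=2 fwd=0
After 9 (back): cur=W back=1 fwd=1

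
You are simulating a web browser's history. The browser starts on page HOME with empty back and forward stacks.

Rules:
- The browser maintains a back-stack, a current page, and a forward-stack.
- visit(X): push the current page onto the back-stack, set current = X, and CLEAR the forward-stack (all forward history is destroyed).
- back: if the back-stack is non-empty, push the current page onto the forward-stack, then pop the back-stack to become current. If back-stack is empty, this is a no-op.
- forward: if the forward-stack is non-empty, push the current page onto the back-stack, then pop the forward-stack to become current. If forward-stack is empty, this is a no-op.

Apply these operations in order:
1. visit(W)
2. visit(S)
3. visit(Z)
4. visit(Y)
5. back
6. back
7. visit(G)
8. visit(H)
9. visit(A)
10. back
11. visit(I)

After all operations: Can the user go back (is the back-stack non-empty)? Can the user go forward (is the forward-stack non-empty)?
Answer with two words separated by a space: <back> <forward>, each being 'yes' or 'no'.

After 1 (visit(W)): cur=W back=1 fwd=0
After 2 (visit(S)): cur=S back=2 fwd=0
After 3 (visit(Z)): cur=Z back=3 fwd=0
After 4 (visit(Y)): cur=Y back=4 fwd=0
After 5 (back): cur=Z back=3 fwd=1
After 6 (back): cur=S back=2 fwd=2
After 7 (visit(G)): cur=G back=3 fwd=0
After 8 (visit(H)): cur=H back=4 fwd=0
After 9 (visit(A)): cur=A back=5 fwd=0
After 10 (back): cur=H back=4 fwd=1
After 11 (visit(I)): cur=I back=5 fwd=0

Answer: yes no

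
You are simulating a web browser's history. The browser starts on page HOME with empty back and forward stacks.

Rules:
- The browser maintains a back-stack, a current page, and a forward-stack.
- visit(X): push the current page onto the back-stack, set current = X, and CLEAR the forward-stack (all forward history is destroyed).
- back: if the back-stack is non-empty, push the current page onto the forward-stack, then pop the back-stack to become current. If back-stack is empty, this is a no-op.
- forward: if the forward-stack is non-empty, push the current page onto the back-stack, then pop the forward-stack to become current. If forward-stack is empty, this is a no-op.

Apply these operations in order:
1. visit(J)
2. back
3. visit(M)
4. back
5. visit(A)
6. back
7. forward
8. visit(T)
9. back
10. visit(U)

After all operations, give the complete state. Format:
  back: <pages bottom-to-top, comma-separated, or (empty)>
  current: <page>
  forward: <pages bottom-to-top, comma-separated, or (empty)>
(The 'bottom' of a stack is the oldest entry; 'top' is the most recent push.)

Answer: back: HOME,A
current: U
forward: (empty)

Derivation:
After 1 (visit(J)): cur=J back=1 fwd=0
After 2 (back): cur=HOME back=0 fwd=1
After 3 (visit(M)): cur=M back=1 fwd=0
After 4 (back): cur=HOME back=0 fwd=1
After 5 (visit(A)): cur=A back=1 fwd=0
After 6 (back): cur=HOME back=0 fwd=1
After 7 (forward): cur=A back=1 fwd=0
After 8 (visit(T)): cur=T back=2 fwd=0
After 9 (back): cur=A back=1 fwd=1
After 10 (visit(U)): cur=U back=2 fwd=0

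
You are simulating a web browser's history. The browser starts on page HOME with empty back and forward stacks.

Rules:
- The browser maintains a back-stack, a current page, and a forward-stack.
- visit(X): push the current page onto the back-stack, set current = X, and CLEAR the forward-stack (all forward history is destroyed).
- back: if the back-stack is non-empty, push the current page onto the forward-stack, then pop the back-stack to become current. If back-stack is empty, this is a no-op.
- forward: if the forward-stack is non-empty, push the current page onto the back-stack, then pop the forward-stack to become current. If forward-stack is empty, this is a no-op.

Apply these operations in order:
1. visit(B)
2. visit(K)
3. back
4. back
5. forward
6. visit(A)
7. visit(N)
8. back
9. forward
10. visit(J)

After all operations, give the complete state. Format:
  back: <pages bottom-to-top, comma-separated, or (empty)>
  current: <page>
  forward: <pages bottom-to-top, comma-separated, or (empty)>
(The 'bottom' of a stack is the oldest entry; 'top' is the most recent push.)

Answer: back: HOME,B,A,N
current: J
forward: (empty)

Derivation:
After 1 (visit(B)): cur=B back=1 fwd=0
After 2 (visit(K)): cur=K back=2 fwd=0
After 3 (back): cur=B back=1 fwd=1
After 4 (back): cur=HOME back=0 fwd=2
After 5 (forward): cur=B back=1 fwd=1
After 6 (visit(A)): cur=A back=2 fwd=0
After 7 (visit(N)): cur=N back=3 fwd=0
After 8 (back): cur=A back=2 fwd=1
After 9 (forward): cur=N back=3 fwd=0
After 10 (visit(J)): cur=J back=4 fwd=0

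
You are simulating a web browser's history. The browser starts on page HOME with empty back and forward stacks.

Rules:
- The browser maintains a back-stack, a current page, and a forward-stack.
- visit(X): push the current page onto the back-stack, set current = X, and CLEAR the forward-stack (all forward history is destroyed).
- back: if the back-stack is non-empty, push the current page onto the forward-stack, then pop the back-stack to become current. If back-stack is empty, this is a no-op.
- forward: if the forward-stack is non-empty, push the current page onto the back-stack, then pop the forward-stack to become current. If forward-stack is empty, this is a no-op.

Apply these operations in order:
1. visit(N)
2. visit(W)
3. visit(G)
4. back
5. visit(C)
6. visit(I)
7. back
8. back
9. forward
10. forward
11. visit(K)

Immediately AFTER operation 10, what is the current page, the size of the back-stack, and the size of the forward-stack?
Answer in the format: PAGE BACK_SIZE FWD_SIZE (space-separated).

After 1 (visit(N)): cur=N back=1 fwd=0
After 2 (visit(W)): cur=W back=2 fwd=0
After 3 (visit(G)): cur=G back=3 fwd=0
After 4 (back): cur=W back=2 fwd=1
After 5 (visit(C)): cur=C back=3 fwd=0
After 6 (visit(I)): cur=I back=4 fwd=0
After 7 (back): cur=C back=3 fwd=1
After 8 (back): cur=W back=2 fwd=2
After 9 (forward): cur=C back=3 fwd=1
After 10 (forward): cur=I back=4 fwd=0

I 4 0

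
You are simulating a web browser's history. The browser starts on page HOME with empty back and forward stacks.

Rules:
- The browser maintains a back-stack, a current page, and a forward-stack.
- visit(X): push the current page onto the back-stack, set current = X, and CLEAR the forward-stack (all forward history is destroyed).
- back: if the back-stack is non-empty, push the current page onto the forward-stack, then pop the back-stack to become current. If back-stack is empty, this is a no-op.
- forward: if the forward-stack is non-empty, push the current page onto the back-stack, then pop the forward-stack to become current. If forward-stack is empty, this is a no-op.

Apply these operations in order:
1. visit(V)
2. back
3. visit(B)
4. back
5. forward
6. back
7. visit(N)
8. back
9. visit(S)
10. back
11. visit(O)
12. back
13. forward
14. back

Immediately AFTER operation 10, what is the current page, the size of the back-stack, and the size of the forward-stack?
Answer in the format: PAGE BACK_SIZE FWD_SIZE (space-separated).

After 1 (visit(V)): cur=V back=1 fwd=0
After 2 (back): cur=HOME back=0 fwd=1
After 3 (visit(B)): cur=B back=1 fwd=0
After 4 (back): cur=HOME back=0 fwd=1
After 5 (forward): cur=B back=1 fwd=0
After 6 (back): cur=HOME back=0 fwd=1
After 7 (visit(N)): cur=N back=1 fwd=0
After 8 (back): cur=HOME back=0 fwd=1
After 9 (visit(S)): cur=S back=1 fwd=0
After 10 (back): cur=HOME back=0 fwd=1

HOME 0 1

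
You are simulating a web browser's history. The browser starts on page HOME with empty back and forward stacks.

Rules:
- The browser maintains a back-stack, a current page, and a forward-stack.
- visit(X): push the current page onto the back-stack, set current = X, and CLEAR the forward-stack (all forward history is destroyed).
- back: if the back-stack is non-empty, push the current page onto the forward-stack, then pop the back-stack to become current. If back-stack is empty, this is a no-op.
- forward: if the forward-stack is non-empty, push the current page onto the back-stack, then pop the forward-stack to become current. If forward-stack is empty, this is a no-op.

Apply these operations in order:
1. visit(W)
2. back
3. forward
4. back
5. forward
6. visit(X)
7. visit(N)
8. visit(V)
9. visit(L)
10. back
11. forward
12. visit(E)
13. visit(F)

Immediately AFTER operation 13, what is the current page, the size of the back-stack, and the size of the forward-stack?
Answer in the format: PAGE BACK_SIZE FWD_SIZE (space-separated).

After 1 (visit(W)): cur=W back=1 fwd=0
After 2 (back): cur=HOME back=0 fwd=1
After 3 (forward): cur=W back=1 fwd=0
After 4 (back): cur=HOME back=0 fwd=1
After 5 (forward): cur=W back=1 fwd=0
After 6 (visit(X)): cur=X back=2 fwd=0
After 7 (visit(N)): cur=N back=3 fwd=0
After 8 (visit(V)): cur=V back=4 fwd=0
After 9 (visit(L)): cur=L back=5 fwd=0
After 10 (back): cur=V back=4 fwd=1
After 11 (forward): cur=L back=5 fwd=0
After 12 (visit(E)): cur=E back=6 fwd=0
After 13 (visit(F)): cur=F back=7 fwd=0

F 7 0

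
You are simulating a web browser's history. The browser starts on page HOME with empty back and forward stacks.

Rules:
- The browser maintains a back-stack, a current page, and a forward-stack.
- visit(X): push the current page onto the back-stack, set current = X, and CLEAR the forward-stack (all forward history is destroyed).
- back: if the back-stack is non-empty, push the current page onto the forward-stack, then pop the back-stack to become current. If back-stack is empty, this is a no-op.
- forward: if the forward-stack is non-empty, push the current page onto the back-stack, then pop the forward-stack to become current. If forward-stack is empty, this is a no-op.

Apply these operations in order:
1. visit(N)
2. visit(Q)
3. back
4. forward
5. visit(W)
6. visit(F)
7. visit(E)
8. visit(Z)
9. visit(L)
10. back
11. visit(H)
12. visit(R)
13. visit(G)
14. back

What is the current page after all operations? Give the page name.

After 1 (visit(N)): cur=N back=1 fwd=0
After 2 (visit(Q)): cur=Q back=2 fwd=0
After 3 (back): cur=N back=1 fwd=1
After 4 (forward): cur=Q back=2 fwd=0
After 5 (visit(W)): cur=W back=3 fwd=0
After 6 (visit(F)): cur=F back=4 fwd=0
After 7 (visit(E)): cur=E back=5 fwd=0
After 8 (visit(Z)): cur=Z back=6 fwd=0
After 9 (visit(L)): cur=L back=7 fwd=0
After 10 (back): cur=Z back=6 fwd=1
After 11 (visit(H)): cur=H back=7 fwd=0
After 12 (visit(R)): cur=R back=8 fwd=0
After 13 (visit(G)): cur=G back=9 fwd=0
After 14 (back): cur=R back=8 fwd=1

Answer: R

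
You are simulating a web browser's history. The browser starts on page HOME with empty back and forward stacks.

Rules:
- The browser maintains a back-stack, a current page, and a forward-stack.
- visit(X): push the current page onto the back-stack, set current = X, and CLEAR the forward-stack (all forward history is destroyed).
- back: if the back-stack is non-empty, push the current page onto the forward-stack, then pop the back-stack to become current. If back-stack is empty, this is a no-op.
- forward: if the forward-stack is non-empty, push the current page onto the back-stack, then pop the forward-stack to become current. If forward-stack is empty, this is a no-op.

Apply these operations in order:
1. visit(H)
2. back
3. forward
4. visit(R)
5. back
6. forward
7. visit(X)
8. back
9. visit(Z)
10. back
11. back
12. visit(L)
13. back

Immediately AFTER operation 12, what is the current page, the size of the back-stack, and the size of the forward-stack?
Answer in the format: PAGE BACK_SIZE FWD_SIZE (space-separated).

After 1 (visit(H)): cur=H back=1 fwd=0
After 2 (back): cur=HOME back=0 fwd=1
After 3 (forward): cur=H back=1 fwd=0
After 4 (visit(R)): cur=R back=2 fwd=0
After 5 (back): cur=H back=1 fwd=1
After 6 (forward): cur=R back=2 fwd=0
After 7 (visit(X)): cur=X back=3 fwd=0
After 8 (back): cur=R back=2 fwd=1
After 9 (visit(Z)): cur=Z back=3 fwd=0
After 10 (back): cur=R back=2 fwd=1
After 11 (back): cur=H back=1 fwd=2
After 12 (visit(L)): cur=L back=2 fwd=0

L 2 0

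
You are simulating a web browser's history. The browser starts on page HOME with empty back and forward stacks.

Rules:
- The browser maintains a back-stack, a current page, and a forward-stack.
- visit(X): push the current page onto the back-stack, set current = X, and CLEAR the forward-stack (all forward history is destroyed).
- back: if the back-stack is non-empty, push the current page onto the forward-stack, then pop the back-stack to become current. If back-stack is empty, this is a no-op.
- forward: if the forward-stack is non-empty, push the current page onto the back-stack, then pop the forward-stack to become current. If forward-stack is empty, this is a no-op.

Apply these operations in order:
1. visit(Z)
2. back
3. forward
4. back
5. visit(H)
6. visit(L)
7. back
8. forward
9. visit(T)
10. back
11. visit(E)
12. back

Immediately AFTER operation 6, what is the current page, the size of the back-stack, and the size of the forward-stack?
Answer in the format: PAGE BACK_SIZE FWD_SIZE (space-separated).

After 1 (visit(Z)): cur=Z back=1 fwd=0
After 2 (back): cur=HOME back=0 fwd=1
After 3 (forward): cur=Z back=1 fwd=0
After 4 (back): cur=HOME back=0 fwd=1
After 5 (visit(H)): cur=H back=1 fwd=0
After 6 (visit(L)): cur=L back=2 fwd=0

L 2 0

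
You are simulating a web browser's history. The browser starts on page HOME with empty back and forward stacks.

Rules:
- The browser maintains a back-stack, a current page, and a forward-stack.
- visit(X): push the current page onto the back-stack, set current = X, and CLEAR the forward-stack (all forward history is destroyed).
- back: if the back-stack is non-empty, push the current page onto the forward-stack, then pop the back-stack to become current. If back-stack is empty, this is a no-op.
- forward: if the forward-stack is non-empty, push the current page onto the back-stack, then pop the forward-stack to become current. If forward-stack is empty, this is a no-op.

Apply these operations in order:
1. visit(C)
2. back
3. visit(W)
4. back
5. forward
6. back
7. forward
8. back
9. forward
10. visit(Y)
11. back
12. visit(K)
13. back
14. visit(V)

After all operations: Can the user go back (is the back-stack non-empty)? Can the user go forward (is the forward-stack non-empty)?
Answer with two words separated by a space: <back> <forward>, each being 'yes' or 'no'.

After 1 (visit(C)): cur=C back=1 fwd=0
After 2 (back): cur=HOME back=0 fwd=1
After 3 (visit(W)): cur=W back=1 fwd=0
After 4 (back): cur=HOME back=0 fwd=1
After 5 (forward): cur=W back=1 fwd=0
After 6 (back): cur=HOME back=0 fwd=1
After 7 (forward): cur=W back=1 fwd=0
After 8 (back): cur=HOME back=0 fwd=1
After 9 (forward): cur=W back=1 fwd=0
After 10 (visit(Y)): cur=Y back=2 fwd=0
After 11 (back): cur=W back=1 fwd=1
After 12 (visit(K)): cur=K back=2 fwd=0
After 13 (back): cur=W back=1 fwd=1
After 14 (visit(V)): cur=V back=2 fwd=0

Answer: yes no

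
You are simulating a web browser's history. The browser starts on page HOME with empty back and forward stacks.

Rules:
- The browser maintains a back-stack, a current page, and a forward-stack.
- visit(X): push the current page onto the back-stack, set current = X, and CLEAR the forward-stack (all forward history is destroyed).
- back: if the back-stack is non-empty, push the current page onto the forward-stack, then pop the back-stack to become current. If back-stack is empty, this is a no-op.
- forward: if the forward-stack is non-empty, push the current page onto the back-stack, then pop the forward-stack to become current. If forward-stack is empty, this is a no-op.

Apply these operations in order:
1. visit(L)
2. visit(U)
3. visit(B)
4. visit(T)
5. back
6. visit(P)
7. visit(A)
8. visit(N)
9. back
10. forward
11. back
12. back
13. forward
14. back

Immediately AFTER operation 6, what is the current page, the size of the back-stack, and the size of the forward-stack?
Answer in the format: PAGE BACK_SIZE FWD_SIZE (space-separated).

After 1 (visit(L)): cur=L back=1 fwd=0
After 2 (visit(U)): cur=U back=2 fwd=0
After 3 (visit(B)): cur=B back=3 fwd=0
After 4 (visit(T)): cur=T back=4 fwd=0
After 5 (back): cur=B back=3 fwd=1
After 6 (visit(P)): cur=P back=4 fwd=0

P 4 0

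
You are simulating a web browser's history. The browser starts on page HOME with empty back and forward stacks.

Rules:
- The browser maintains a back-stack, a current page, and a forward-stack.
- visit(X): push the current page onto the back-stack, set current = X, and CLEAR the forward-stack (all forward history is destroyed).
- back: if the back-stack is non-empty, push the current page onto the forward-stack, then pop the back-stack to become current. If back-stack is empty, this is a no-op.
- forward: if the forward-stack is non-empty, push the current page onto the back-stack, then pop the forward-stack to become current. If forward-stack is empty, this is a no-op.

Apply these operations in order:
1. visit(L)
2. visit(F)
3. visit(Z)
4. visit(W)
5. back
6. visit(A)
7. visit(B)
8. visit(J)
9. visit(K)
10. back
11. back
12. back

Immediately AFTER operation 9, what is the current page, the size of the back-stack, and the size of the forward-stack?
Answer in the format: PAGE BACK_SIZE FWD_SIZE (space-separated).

After 1 (visit(L)): cur=L back=1 fwd=0
After 2 (visit(F)): cur=F back=2 fwd=0
After 3 (visit(Z)): cur=Z back=3 fwd=0
After 4 (visit(W)): cur=W back=4 fwd=0
After 5 (back): cur=Z back=3 fwd=1
After 6 (visit(A)): cur=A back=4 fwd=0
After 7 (visit(B)): cur=B back=5 fwd=0
After 8 (visit(J)): cur=J back=6 fwd=0
After 9 (visit(K)): cur=K back=7 fwd=0

K 7 0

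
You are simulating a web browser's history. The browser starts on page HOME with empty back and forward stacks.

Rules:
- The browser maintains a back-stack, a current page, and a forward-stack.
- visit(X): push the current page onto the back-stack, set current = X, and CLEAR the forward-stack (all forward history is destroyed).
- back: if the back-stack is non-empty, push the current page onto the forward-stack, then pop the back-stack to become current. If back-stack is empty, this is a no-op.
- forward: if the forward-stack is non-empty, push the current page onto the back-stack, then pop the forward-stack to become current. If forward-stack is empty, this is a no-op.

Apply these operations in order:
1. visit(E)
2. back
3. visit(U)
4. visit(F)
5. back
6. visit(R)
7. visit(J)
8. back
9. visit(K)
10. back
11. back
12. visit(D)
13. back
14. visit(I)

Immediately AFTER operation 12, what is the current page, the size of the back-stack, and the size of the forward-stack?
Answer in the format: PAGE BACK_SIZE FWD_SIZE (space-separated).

After 1 (visit(E)): cur=E back=1 fwd=0
After 2 (back): cur=HOME back=0 fwd=1
After 3 (visit(U)): cur=U back=1 fwd=0
After 4 (visit(F)): cur=F back=2 fwd=0
After 5 (back): cur=U back=1 fwd=1
After 6 (visit(R)): cur=R back=2 fwd=0
After 7 (visit(J)): cur=J back=3 fwd=0
After 8 (back): cur=R back=2 fwd=1
After 9 (visit(K)): cur=K back=3 fwd=0
After 10 (back): cur=R back=2 fwd=1
After 11 (back): cur=U back=1 fwd=2
After 12 (visit(D)): cur=D back=2 fwd=0

D 2 0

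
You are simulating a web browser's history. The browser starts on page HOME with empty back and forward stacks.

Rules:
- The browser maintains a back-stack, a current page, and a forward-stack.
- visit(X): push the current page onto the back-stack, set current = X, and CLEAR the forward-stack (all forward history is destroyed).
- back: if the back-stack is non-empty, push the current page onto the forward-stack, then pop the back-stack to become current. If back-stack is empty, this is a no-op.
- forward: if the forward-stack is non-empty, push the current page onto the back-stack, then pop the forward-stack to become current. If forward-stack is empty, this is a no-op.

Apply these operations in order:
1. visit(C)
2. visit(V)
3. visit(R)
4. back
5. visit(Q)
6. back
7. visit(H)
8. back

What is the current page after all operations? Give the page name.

Answer: V

Derivation:
After 1 (visit(C)): cur=C back=1 fwd=0
After 2 (visit(V)): cur=V back=2 fwd=0
After 3 (visit(R)): cur=R back=3 fwd=0
After 4 (back): cur=V back=2 fwd=1
After 5 (visit(Q)): cur=Q back=3 fwd=0
After 6 (back): cur=V back=2 fwd=1
After 7 (visit(H)): cur=H back=3 fwd=0
After 8 (back): cur=V back=2 fwd=1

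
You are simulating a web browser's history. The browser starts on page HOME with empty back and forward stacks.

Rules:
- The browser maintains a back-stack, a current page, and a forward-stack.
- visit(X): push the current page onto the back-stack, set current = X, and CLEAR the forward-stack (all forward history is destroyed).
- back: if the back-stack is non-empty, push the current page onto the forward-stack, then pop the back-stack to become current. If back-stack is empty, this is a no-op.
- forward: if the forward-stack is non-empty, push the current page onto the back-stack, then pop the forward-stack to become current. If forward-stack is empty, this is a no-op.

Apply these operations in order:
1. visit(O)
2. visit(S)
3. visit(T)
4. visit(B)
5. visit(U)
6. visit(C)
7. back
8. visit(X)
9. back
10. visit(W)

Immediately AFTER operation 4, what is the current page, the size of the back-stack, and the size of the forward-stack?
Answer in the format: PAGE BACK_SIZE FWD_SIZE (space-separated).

After 1 (visit(O)): cur=O back=1 fwd=0
After 2 (visit(S)): cur=S back=2 fwd=0
After 3 (visit(T)): cur=T back=3 fwd=0
After 4 (visit(B)): cur=B back=4 fwd=0

B 4 0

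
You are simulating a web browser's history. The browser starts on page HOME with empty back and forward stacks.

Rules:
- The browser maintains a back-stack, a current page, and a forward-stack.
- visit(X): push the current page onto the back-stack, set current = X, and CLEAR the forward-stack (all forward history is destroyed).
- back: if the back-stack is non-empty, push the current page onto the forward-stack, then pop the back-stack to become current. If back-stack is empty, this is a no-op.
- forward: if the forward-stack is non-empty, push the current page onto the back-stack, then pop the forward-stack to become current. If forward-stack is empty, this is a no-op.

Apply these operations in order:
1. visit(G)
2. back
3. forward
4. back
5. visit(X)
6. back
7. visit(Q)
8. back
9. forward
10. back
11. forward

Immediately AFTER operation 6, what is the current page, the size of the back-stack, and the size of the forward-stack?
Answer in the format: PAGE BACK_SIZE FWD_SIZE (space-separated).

After 1 (visit(G)): cur=G back=1 fwd=0
After 2 (back): cur=HOME back=0 fwd=1
After 3 (forward): cur=G back=1 fwd=0
After 4 (back): cur=HOME back=0 fwd=1
After 5 (visit(X)): cur=X back=1 fwd=0
After 6 (back): cur=HOME back=0 fwd=1

HOME 0 1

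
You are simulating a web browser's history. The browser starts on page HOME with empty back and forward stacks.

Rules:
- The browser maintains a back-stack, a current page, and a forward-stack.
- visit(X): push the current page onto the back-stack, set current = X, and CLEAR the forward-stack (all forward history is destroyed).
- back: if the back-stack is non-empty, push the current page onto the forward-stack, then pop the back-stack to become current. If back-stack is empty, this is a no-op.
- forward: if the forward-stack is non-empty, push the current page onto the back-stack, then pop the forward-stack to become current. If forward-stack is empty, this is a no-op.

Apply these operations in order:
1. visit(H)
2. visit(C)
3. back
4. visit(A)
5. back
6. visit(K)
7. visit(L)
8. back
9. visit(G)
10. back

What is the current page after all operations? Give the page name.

After 1 (visit(H)): cur=H back=1 fwd=0
After 2 (visit(C)): cur=C back=2 fwd=0
After 3 (back): cur=H back=1 fwd=1
After 4 (visit(A)): cur=A back=2 fwd=0
After 5 (back): cur=H back=1 fwd=1
After 6 (visit(K)): cur=K back=2 fwd=0
After 7 (visit(L)): cur=L back=3 fwd=0
After 8 (back): cur=K back=2 fwd=1
After 9 (visit(G)): cur=G back=3 fwd=0
After 10 (back): cur=K back=2 fwd=1

Answer: K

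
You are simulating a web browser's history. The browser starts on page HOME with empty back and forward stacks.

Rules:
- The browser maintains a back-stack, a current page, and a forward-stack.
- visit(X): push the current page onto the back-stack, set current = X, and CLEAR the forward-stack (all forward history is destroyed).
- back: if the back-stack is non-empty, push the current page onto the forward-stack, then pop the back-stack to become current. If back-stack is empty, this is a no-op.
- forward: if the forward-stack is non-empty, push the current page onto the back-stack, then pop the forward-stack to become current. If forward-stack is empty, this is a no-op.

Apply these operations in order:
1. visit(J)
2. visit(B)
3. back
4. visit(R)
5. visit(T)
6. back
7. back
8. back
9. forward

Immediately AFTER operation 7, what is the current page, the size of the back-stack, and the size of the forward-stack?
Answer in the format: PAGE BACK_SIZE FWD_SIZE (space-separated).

After 1 (visit(J)): cur=J back=1 fwd=0
After 2 (visit(B)): cur=B back=2 fwd=0
After 3 (back): cur=J back=1 fwd=1
After 4 (visit(R)): cur=R back=2 fwd=0
After 5 (visit(T)): cur=T back=3 fwd=0
After 6 (back): cur=R back=2 fwd=1
After 7 (back): cur=J back=1 fwd=2

J 1 2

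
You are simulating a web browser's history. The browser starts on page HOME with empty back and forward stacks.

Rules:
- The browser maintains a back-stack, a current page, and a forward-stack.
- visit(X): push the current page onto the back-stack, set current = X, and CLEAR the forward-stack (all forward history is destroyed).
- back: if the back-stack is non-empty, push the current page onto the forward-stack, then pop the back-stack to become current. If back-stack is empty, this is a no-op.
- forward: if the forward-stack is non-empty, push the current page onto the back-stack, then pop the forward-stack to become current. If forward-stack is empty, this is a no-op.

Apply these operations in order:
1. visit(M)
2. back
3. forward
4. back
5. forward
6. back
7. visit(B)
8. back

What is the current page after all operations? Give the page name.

Answer: HOME

Derivation:
After 1 (visit(M)): cur=M back=1 fwd=0
After 2 (back): cur=HOME back=0 fwd=1
After 3 (forward): cur=M back=1 fwd=0
After 4 (back): cur=HOME back=0 fwd=1
After 5 (forward): cur=M back=1 fwd=0
After 6 (back): cur=HOME back=0 fwd=1
After 7 (visit(B)): cur=B back=1 fwd=0
After 8 (back): cur=HOME back=0 fwd=1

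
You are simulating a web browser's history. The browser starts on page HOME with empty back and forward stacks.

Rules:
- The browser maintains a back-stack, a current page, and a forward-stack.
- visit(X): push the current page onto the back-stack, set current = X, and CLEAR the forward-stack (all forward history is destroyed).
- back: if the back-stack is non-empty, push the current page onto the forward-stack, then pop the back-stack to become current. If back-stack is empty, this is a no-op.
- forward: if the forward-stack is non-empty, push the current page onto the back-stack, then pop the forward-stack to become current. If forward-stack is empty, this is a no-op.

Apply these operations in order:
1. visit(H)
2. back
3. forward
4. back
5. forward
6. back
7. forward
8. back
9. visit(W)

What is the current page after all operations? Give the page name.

After 1 (visit(H)): cur=H back=1 fwd=0
After 2 (back): cur=HOME back=0 fwd=1
After 3 (forward): cur=H back=1 fwd=0
After 4 (back): cur=HOME back=0 fwd=1
After 5 (forward): cur=H back=1 fwd=0
After 6 (back): cur=HOME back=0 fwd=1
After 7 (forward): cur=H back=1 fwd=0
After 8 (back): cur=HOME back=0 fwd=1
After 9 (visit(W)): cur=W back=1 fwd=0

Answer: W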